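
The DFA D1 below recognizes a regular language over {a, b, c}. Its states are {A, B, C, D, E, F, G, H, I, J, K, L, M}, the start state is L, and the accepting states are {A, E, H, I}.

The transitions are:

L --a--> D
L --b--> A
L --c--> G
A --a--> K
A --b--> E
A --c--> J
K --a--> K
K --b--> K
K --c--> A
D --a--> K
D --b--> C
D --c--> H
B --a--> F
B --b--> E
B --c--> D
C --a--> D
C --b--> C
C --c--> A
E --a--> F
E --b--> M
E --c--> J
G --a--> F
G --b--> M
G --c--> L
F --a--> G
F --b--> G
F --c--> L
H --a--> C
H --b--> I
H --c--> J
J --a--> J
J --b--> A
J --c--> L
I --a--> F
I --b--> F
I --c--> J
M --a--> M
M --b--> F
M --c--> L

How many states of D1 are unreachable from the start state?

Starting at L and following transitions, the reachable set is {A, C, D, E, F, G, H, I, J, K, L, M}. That leaves B unreachable — 1 in total.

1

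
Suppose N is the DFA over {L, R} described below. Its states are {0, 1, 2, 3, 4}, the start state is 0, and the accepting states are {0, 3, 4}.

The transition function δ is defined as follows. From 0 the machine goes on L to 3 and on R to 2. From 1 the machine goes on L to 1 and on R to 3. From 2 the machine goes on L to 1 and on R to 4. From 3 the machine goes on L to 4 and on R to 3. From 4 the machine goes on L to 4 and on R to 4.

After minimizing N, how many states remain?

3

Every state is reachable, so we keep all 5.
P0 = {0,3,4} | {1,2}.
Refine {0,3,4} on symbol R: members go to different blocks, giving {3,4} and {0}.
No further refinement is possible. Final partition (3 blocks): {3,4} | {1,2} | {0}.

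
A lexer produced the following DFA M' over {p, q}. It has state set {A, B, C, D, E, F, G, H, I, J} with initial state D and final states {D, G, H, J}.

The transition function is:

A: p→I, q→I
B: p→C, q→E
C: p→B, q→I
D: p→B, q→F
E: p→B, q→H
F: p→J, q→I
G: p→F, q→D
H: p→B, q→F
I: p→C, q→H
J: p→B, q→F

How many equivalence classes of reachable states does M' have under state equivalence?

4

States {A,G} cannot be reached from the start state, so discard them.
P0 = {D,H,J} | {B,C,E,F,I}.
Split {B,C,E,F,I} by δ(·,p) → {B,C,E,I} and {F}.
On input q, block {B,C,E,I} splits into {B,C} and {E,I}.
The partition is now stable with 4 blocks: {D,H,J} | {B,C} | {F} | {E,I}.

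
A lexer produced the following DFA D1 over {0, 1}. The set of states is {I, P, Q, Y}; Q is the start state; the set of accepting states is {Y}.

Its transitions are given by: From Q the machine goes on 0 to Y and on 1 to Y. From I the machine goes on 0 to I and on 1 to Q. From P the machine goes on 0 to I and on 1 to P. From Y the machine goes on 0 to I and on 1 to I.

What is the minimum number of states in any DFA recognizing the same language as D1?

First remove the unreachable states {P}; 3 states remain.
Initial partition by acceptance: {Y} | {I,Q}.
On input 0, block {I,Q} splits into {Q} and {I}.
The partition is now stable with 3 blocks: {Y} | {Q} | {I}.

3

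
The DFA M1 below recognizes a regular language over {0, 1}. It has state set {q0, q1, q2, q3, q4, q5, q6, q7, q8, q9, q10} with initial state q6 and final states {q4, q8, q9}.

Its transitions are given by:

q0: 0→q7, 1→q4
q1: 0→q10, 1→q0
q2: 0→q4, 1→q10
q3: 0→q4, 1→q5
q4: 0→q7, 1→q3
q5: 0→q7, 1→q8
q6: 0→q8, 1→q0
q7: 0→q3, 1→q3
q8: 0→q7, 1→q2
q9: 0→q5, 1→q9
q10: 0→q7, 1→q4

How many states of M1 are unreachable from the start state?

2

No path from q6 leads to q1, q9; the other 9 states are all reachable.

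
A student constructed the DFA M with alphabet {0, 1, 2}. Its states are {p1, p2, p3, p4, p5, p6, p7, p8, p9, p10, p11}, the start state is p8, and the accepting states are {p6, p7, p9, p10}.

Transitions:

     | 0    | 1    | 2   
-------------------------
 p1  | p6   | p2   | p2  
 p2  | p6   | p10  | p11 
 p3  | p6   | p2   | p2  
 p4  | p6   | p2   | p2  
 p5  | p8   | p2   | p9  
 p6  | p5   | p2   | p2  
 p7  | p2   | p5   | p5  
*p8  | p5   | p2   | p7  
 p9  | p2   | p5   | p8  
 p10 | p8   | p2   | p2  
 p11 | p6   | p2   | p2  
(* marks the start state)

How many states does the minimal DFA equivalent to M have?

Reachable states from the start: {p2,p5,p6,p7,p8,p9,p10,p11}. Unreachable: {p1,p3,p4} — drop them.
P0 = {p6,p7,p9,p10} | {p2,p5,p8,p11}.
On input 0, block {p2,p5,p8,p11} splits into {p2,p11} and {p5,p8}.
Refine {p6,p7,p9,p10} on symbol 0: members go to different blocks, giving {p6,p10} and {p7,p9}.
Split {p2,p11} by δ(·,1) → {p2} and {p11}.
Stable partition: {p6,p10} | {p2} | {p5,p8} | {p7,p9} | {p11} — 5 equivalence classes.

5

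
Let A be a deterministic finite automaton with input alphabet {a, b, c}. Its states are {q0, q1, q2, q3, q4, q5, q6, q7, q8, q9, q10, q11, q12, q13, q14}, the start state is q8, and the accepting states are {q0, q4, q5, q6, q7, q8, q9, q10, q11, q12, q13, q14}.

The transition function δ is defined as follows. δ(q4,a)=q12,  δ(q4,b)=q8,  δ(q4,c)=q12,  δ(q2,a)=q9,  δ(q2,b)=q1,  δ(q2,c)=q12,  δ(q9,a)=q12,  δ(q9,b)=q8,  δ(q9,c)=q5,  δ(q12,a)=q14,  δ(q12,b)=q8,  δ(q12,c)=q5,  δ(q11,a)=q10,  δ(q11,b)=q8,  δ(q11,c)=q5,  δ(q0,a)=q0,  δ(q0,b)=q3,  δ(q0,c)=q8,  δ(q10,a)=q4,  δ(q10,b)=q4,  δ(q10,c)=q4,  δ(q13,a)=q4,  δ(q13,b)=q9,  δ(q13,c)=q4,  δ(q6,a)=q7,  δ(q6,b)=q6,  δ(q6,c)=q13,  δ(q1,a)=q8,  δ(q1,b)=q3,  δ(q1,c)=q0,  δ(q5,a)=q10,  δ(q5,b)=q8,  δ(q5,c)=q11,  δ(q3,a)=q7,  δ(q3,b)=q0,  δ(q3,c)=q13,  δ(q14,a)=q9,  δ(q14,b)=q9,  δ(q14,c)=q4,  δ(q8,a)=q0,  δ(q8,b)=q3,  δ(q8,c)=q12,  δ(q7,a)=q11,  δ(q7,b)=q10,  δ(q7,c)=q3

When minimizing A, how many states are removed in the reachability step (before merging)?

No path from q8 leads to q1, q2, q6; the other 12 states are all reachable.

3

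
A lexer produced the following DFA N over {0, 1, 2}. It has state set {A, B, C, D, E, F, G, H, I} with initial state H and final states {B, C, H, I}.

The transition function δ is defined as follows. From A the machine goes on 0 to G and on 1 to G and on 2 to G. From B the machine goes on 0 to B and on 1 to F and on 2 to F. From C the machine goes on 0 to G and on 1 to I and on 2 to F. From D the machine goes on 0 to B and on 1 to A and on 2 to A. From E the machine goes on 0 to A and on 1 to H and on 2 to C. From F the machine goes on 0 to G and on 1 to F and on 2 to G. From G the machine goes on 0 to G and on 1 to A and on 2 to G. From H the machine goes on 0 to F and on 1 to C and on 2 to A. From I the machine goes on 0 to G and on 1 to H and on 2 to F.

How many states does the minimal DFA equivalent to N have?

States {B,D,E} cannot be reached from the start state, so discard them.
Initial partition by acceptance: {C,H,I} | {A,F,G}.
No further refinement is possible. Final partition (2 blocks): {C,H,I} | {A,F,G}.

2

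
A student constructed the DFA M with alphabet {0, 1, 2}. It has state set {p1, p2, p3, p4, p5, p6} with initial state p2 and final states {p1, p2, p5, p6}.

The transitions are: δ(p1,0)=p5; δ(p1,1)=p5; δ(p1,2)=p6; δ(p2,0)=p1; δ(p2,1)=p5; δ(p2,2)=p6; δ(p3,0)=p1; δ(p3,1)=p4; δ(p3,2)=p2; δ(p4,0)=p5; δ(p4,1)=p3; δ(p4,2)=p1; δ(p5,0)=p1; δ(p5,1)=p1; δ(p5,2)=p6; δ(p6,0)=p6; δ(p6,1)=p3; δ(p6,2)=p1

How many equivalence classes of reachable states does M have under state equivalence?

Start with accepting vs non-accepting: {p1,p2,p5,p6} | {p3,p4}.
On input 1, block {p1,p2,p5,p6} splits into {p1,p2,p5} and {p6}.
Stable partition: {p1,p2,p5} | {p3,p4} | {p6} — 3 equivalence classes.

3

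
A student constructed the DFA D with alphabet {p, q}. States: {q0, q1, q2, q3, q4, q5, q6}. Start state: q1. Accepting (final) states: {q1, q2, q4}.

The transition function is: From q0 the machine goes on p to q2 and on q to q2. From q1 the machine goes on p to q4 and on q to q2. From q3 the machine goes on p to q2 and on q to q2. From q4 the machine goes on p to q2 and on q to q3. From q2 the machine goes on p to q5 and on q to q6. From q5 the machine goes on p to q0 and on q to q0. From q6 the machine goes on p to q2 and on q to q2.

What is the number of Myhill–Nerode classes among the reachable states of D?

Initial partition by acceptance: {q1,q2,q4} | {q0,q3,q5,q6}.
On input p, block {q1,q2,q4} splits into {q1,q4} and {q2}.
Refine {q1,q4} on symbol p: members go to different blocks, giving {q1} and {q4}.
Split {q0,q3,q5,q6} by δ(·,p) → {q0,q3,q6} and {q5}.
No further refinement is possible. Final partition (5 blocks): {q1} | {q0,q3,q6} | {q2} | {q4} | {q5}.

5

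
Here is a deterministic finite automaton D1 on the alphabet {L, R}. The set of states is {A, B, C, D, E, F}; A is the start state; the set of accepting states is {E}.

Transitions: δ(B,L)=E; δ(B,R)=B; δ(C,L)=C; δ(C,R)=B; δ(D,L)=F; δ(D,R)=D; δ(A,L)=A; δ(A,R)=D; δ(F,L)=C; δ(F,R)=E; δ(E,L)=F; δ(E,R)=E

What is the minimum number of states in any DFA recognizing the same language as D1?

6

P0 = {E} | {A,B,C,D,F}.
Split {A,B,C,D,F} by δ(·,L) → {A,C,D,F} and {B}.
Refine {A,C,D,F} on symbol R: members go to different blocks, giving {A,D} and {C} and {F}.
Split {A,D} by δ(·,L) → {A} and {D}.
Stable partition: {E} | {A} | {B} | {C} | {F} | {D} — 6 equivalence classes.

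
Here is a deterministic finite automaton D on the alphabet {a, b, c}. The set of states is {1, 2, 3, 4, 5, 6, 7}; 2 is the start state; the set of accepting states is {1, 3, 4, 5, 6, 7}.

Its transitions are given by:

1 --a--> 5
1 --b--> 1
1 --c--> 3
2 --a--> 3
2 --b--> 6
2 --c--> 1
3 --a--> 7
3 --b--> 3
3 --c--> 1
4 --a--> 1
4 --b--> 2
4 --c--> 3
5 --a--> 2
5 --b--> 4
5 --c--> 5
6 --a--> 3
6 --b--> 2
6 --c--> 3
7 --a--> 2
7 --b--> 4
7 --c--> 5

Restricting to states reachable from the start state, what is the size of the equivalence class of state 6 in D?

2

Every state is reachable, so we keep all 7.
Start with accepting vs non-accepting: {1,3,4,5,6,7} | {2}.
On input a, block {1,3,4,5,6,7} splits into {1,3,4,6} and {5,7}.
On input a, block {1,3,4,6} splits into {1,3} and {4,6}.
Stable partition: {1,3} | {2} | {5,7} | {4,6} — 4 equivalence classes.
State 6 belongs to the block {4,6}, which has 2 states.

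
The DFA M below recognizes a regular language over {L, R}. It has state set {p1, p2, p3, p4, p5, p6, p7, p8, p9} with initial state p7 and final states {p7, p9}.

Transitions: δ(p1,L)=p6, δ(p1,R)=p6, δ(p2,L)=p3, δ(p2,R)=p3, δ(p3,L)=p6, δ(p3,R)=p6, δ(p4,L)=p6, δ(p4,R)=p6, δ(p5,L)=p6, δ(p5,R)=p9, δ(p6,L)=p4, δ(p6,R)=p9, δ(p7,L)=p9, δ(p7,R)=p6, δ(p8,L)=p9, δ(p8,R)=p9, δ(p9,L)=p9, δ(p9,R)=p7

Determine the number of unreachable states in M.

BFS from p7 reaches {p4, p6, p7, p9}; the 5 state(s) p1, p2, p3, p5, p8 are never visited.

5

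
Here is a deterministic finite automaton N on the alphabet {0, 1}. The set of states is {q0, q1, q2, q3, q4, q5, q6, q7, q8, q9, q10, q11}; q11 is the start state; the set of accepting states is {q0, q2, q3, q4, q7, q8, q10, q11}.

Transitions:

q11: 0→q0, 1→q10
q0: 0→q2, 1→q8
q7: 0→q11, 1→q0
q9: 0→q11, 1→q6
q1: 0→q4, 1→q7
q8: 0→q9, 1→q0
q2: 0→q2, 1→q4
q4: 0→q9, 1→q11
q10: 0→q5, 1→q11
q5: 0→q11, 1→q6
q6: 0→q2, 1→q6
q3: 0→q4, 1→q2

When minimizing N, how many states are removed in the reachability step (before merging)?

BFS from q11 reaches {q0, q2, q4, q5, q6, q8, q9, q10, q11}; the 3 state(s) q1, q3, q7 are never visited.

3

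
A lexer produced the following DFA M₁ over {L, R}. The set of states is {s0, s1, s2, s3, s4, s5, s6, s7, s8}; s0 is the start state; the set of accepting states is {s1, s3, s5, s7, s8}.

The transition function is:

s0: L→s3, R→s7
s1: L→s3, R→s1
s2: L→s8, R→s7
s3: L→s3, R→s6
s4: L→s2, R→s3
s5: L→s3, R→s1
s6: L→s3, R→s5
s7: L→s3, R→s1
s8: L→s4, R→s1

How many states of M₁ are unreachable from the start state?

No path from s0 leads to s2, s4, s8; the other 6 states are all reachable.

3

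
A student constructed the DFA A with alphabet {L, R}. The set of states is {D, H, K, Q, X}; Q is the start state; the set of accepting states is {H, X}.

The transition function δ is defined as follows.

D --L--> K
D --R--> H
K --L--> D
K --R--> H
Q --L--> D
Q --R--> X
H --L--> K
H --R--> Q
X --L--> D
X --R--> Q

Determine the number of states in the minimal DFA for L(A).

2

Every state is reachable, so we keep all 5.
Start with accepting vs non-accepting: {H,X} | {D,K,Q}.
The partition is now stable with 2 blocks: {H,X} | {D,K,Q}.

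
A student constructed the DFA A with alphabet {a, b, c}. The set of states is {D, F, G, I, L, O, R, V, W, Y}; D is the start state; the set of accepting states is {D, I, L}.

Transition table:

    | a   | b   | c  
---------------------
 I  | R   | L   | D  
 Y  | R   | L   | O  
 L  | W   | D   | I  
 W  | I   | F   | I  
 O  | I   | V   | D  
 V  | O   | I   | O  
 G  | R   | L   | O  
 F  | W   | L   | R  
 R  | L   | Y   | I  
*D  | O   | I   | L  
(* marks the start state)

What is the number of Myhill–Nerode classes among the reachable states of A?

States {G} cannot be reached from the start state, so discard them.
Start with accepting vs non-accepting: {D,I,L} | {F,O,R,V,W,Y}.
Split {F,O,R,V,W,Y} by δ(·,a) → {F,V,Y} and {O,R,W}.
The partition is now stable with 3 blocks: {D,I,L} | {F,V,Y} | {O,R,W}.

3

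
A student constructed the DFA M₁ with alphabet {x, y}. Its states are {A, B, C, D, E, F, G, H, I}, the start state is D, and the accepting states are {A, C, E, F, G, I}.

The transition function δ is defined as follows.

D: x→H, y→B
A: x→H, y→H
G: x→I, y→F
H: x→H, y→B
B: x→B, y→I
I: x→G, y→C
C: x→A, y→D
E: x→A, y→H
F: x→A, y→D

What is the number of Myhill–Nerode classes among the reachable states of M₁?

Reachable states from the start: {A,B,C,D,F,G,H,I}. Unreachable: {E} — drop them.
Initial partition by acceptance: {A,C,F,G,I} | {B,D,H}.
Split {A,C,F,G,I} by δ(·,x) → {C,F,G,I} and {A}.
Split {C,F,G,I} by δ(·,x) → {C,F} and {G,I}.
Refine {B,D,H} on symbol y: members go to different blocks, giving {D,H} and {B}.
No further refinement is possible. Final partition (5 blocks): {C,F} | {D,H} | {A} | {G,I} | {B}.

5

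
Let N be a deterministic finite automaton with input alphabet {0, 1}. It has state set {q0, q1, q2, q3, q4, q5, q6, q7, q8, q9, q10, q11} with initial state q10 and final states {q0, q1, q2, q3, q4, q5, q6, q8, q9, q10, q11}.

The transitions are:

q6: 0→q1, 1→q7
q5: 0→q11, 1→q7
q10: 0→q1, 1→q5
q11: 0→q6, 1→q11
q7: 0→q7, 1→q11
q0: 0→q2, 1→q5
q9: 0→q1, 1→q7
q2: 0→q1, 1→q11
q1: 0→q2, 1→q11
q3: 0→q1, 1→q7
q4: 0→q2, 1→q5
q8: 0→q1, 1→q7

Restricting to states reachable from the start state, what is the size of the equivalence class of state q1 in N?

2

Reachable states from the start: {q1,q2,q5,q6,q7,q10,q11}. Unreachable: {q0,q3,q4,q8,q9} — drop them.
Start with accepting vs non-accepting: {q1,q2,q5,q6,q10,q11} | {q7}.
Split {q1,q2,q5,q6,q10,q11} by δ(·,1) → {q1,q2,q10,q11} and {q5,q6}.
Refine {q1,q2,q10,q11} on symbol 0: members go to different blocks, giving {q1,q2,q10} and {q11}.
Split {q1,q2,q10} by δ(·,1) → {q1,q2} and {q10}.
On input 0, block {q5,q6} splits into {q5} and {q6}.
Stable partition: {q1,q2} | {q7} | {q5} | {q11} | {q10} | {q6} — 6 equivalence classes.
State q1 belongs to the block {q1,q2}, which has 2 states.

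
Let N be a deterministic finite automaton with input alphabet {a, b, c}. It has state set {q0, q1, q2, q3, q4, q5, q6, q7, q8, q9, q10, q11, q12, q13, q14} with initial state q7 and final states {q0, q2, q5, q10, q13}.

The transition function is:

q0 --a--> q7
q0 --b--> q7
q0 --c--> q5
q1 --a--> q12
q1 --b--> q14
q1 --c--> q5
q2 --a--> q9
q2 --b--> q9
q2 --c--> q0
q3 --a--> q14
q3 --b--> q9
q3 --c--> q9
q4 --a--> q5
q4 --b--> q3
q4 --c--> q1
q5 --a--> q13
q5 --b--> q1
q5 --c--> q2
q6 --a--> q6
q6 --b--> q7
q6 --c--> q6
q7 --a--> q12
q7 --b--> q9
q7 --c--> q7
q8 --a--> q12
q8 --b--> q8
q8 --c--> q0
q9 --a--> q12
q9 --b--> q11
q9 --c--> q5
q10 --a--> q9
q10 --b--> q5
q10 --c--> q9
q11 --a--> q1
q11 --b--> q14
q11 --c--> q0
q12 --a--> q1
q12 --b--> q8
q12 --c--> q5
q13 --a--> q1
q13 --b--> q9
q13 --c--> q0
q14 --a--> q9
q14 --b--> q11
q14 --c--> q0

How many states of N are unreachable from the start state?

4

No path from q7 leads to q3, q4, q6, q10; the other 11 states are all reachable.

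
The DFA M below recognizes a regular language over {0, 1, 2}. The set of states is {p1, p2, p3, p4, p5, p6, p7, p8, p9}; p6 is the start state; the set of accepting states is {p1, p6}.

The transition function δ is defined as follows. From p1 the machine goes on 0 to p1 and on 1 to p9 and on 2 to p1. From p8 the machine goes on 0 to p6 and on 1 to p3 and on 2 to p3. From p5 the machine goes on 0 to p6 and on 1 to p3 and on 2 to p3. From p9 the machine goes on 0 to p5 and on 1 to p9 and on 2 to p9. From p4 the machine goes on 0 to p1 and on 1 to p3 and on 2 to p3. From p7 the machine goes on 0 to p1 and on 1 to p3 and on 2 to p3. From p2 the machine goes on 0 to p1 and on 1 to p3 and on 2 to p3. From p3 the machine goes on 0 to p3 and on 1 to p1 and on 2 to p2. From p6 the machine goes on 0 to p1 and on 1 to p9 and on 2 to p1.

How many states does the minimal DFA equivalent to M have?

States {p4,p7,p8} cannot be reached from the start state, so discard them.
Start with accepting vs non-accepting: {p1,p6} | {p2,p3,p5,p9}.
On input 0, block {p2,p3,p5,p9} splits into {p2,p5} and {p3,p9}.
Refine {p3,p9} on symbol 0: members go to different blocks, giving {p3} and {p9}.
The partition is now stable with 4 blocks: {p1,p6} | {p2,p5} | {p3} | {p9}.

4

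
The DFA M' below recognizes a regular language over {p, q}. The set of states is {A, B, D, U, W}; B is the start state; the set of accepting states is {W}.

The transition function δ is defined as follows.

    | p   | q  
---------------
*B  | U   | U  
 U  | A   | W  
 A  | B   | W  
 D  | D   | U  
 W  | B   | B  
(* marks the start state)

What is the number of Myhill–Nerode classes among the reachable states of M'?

States {D} cannot be reached from the start state, so discard them.
Initial partition by acceptance: {W} | {A,B,U}.
On input q, block {A,B,U} splits into {A,U} and {B}.
Split {A,U} by δ(·,p) → {A} and {U}.
No further refinement is possible. Final partition (4 blocks): {W} | {A} | {B} | {U}.

4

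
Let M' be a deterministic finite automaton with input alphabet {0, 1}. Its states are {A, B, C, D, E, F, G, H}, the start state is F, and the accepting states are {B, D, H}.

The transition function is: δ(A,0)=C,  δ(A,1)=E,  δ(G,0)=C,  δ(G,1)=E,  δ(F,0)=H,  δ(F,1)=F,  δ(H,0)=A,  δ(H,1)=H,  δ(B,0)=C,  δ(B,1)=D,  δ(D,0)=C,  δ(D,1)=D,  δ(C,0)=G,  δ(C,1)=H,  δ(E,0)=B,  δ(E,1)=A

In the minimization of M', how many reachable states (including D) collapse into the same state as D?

Initial partition by acceptance: {B,D,H} | {A,C,E,F,G}.
Split {A,C,E,F,G} by δ(·,0) → {A,C,G} and {E,F}.
On input 1, block {A,C,G} splits into {A,G} and {C}.
On input 0, block {B,D,H} splits into {B,D} and {H}.
On input 0, block {E,F} splits into {E} and {F}.
No further refinement is possible. Final partition (6 blocks): {B,D} | {A,G} | {E} | {C} | {H} | {F}.
The equivalence class containing D is {B,D}, of size 2.

2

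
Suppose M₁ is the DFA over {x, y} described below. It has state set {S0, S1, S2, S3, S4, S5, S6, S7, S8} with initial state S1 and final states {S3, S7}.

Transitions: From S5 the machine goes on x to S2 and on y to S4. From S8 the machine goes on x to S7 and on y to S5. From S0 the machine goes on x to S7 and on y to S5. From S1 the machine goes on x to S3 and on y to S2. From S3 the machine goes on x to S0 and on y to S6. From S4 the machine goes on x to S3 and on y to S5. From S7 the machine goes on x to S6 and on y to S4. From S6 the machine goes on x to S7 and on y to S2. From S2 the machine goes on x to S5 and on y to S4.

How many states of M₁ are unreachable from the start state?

1

No path from S1 leads to S8; the other 8 states are all reachable.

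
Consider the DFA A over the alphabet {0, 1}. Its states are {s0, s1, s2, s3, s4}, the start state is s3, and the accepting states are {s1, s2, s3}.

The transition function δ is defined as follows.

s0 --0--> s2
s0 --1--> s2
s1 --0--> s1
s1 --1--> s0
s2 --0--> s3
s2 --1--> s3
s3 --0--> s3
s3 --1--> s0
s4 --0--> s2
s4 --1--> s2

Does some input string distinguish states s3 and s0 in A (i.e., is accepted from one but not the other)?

Reachable states from the start: {s0,s2,s3}. Unreachable: {s1,s4} — drop them.
Initial partition by acceptance: {s2,s3} | {s0}.
Refine {s2,s3} on symbol 1: members go to different blocks, giving {s2} and {s3}.
The partition is now stable with 3 blocks: {s2} | {s0} | {s3}.
s3 and s0 end up in different blocks, so they are distinguishable. For instance, the string 'ε' is accepted from only s3.

Yes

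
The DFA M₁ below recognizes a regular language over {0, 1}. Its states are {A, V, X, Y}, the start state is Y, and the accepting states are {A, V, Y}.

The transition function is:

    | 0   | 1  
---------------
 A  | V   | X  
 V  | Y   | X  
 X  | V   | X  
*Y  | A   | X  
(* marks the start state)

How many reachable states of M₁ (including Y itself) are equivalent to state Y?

Every state is reachable, so we keep all 4.
Initial partition by acceptance: {A,V,Y} | {X}.
The partition is now stable with 2 blocks: {A,V,Y} | {X}.
State Y belongs to the block {A,V,Y}, which has 3 states.

3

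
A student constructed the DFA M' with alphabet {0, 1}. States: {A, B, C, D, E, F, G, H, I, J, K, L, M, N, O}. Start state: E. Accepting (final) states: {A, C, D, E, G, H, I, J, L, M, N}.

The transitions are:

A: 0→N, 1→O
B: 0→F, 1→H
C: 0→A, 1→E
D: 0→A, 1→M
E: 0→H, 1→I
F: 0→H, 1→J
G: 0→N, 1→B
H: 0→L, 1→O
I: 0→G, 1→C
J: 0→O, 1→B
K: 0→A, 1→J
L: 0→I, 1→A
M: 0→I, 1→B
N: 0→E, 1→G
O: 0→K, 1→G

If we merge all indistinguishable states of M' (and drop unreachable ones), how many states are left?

Reachable states from the start: {A,B,C,E,F,G,H,I,J,K,L,N,O}. Unreachable: {D,M} — drop them.
Initial partition by acceptance: {A,C,E,G,H,I,J,L,N} | {B,F,K,O}.
Refine {A,C,E,G,H,I,J,L,N} on symbol 0: members go to different blocks, giving {A,C,E,G,H,I,L,N} and {J}.
On input 1, block {A,C,E,G,H,I,L,N} splits into {C,E,I,L,N} and {A,G,H}.
Refine {C,E,I,L,N} on symbol 0: members go to different blocks, giving {C,E,I} and {L,N}.
Split {B,F,K,O} by δ(·,0) → {B,O} and {F,K}.
The partition is now stable with 6 blocks: {C,E,I} | {B,O} | {J} | {A,G,H} | {L,N} | {F,K}.

6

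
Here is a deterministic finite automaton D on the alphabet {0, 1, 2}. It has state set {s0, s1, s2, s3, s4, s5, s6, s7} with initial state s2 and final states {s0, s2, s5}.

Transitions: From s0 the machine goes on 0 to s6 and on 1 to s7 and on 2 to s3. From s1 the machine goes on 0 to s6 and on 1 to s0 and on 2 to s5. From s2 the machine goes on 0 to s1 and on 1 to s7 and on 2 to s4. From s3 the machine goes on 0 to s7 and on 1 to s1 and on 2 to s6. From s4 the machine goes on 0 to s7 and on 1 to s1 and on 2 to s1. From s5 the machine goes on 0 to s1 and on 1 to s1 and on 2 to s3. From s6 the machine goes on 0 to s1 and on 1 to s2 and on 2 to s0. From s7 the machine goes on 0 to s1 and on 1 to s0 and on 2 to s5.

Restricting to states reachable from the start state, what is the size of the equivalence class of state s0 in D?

3

Start with accepting vs non-accepting: {s0,s2,s5} | {s1,s3,s4,s6,s7}.
Split {s1,s3,s4,s6,s7} by δ(·,1) → {s1,s6,s7} and {s3,s4}.
No further refinement is possible. Final partition (3 blocks): {s0,s2,s5} | {s1,s6,s7} | {s3,s4}.
State s0 belongs to the block {s0,s2,s5}, which has 3 states.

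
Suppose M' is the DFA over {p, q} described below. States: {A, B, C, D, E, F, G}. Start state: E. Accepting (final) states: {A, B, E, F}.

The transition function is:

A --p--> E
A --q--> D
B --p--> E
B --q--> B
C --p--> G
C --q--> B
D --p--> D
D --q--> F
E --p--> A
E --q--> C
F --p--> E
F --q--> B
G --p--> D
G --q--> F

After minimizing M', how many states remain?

3

Every state is reachable, so we keep all 7.
Initial partition by acceptance: {A,B,E,F} | {C,D,G}.
Refine {A,B,E,F} on symbol q: members go to different blocks, giving {A,E} and {B,F}.
No further refinement is possible. Final partition (3 blocks): {A,E} | {C,D,G} | {B,F}.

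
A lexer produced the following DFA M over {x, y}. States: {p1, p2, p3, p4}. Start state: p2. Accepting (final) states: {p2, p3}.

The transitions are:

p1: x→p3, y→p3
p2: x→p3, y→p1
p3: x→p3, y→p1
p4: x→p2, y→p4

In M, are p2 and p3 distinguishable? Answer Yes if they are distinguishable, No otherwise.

Reachable states from the start: {p1,p2,p3}. Unreachable: {p4} — drop them.
Initial partition by acceptance: {p2,p3} | {p1}.
The partition is now stable with 2 blocks: {p2,p3} | {p1}.
p2 and p3 lie in the same block of the stable partition, so they are equivalent — no string distinguishes them.

No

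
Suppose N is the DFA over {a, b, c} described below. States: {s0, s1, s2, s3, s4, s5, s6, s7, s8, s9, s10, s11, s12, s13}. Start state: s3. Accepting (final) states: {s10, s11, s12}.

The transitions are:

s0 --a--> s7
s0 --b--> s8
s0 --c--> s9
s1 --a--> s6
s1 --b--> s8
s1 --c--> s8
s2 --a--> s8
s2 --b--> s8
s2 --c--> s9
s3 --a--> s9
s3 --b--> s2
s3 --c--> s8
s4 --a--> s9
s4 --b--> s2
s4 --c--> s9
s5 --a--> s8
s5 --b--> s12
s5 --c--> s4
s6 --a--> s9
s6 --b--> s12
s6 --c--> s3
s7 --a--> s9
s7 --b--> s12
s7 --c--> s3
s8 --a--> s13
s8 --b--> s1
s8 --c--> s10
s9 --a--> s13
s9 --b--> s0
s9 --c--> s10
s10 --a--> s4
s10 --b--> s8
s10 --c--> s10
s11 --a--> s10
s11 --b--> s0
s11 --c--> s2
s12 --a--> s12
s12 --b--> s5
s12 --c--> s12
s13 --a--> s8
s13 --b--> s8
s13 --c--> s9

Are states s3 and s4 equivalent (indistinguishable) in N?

Yes

States {s11} cannot be reached from the start state, so discard them.
P0 = {s10,s12} | {s0,s1,s2,s3,s4,s5,s6,s7,s8,s9,s13}.
Refine {s10,s12} on symbol a: members go to different blocks, giving {s10} and {s12}.
On input b, block {s0,s1,s2,s3,s4,s5,s6,s7,s8,s9,s13} splits into {s0,s1,s2,s3,s4,s8,s9,s13} and {s5,s6,s7}.
Split {s0,s1,s2,s3,s4,s8,s9,s13} by δ(·,a) → {s2,s3,s4,s8,s9,s13} and {s0,s1}.
On input b, block {s2,s3,s4,s8,s9,s13} splits into {s2,s3,s4,s13} and {s8,s9}.
Split {s2,s3,s4,s13} by δ(·,b) → {s2,s13} and {s3,s4}.
The partition is now stable with 7 blocks: {s10} | {s2,s13} | {s12} | {s5,s6,s7} | {s0,s1} | {s8,s9} | {s3,s4}.
s3 and s4 lie in the same block of the stable partition, so they are equivalent — no string distinguishes them.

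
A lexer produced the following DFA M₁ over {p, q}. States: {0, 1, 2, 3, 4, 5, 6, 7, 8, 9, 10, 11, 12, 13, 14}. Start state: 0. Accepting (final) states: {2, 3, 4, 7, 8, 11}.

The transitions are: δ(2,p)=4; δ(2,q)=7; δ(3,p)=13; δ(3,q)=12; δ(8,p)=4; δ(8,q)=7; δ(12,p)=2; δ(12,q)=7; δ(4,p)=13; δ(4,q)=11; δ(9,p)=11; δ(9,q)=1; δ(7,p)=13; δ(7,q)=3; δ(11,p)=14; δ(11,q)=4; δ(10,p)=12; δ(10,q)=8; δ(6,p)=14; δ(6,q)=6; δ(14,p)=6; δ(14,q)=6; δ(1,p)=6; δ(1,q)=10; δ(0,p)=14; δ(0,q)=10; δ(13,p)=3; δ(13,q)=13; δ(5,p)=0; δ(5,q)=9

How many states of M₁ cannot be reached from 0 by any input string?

3

Starting at 0 and following transitions, the reachable set is {0, 2, 3, 4, 6, 7, 8, 10, 11, 12, 13, 14}. That leaves 1, 5, 9 unreachable — 3 in total.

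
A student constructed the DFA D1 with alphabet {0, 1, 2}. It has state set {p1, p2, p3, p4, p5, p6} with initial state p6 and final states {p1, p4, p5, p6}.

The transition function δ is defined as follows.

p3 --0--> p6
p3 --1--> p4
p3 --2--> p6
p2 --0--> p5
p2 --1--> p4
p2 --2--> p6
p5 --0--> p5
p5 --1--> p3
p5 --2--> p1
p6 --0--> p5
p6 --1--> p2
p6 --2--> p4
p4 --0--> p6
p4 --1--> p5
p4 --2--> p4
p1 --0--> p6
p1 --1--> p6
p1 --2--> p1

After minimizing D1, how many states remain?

3

Start with accepting vs non-accepting: {p1,p4,p5,p6} | {p2,p3}.
Split {p1,p4,p5,p6} by δ(·,1) → {p1,p4} and {p5,p6}.
The partition is now stable with 3 blocks: {p1,p4} | {p2,p3} | {p5,p6}.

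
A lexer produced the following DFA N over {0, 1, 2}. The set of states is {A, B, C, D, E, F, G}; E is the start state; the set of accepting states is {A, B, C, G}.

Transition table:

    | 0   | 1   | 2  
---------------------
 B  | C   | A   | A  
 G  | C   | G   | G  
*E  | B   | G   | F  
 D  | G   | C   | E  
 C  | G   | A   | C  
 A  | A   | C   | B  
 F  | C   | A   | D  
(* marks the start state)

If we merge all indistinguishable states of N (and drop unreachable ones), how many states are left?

2

Every state is reachable, so we keep all 7.
Start with accepting vs non-accepting: {A,B,C,G} | {D,E,F}.
Stable partition: {A,B,C,G} | {D,E,F} — 2 equivalence classes.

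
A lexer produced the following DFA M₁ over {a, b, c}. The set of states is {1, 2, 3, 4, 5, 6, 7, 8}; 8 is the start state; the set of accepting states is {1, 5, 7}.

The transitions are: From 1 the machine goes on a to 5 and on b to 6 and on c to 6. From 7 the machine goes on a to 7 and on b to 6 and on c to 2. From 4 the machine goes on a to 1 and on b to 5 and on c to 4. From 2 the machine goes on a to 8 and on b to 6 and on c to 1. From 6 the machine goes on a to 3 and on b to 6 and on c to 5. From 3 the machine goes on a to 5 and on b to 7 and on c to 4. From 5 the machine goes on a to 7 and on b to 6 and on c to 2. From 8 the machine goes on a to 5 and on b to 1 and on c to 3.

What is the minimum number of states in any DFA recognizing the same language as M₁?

3

Initial partition by acceptance: {1,5,7} | {2,3,4,6,8}.
On input a, block {2,3,4,6,8} splits into {3,4,8} and {2,6}.
Stable partition: {1,5,7} | {3,4,8} | {2,6} — 3 equivalence classes.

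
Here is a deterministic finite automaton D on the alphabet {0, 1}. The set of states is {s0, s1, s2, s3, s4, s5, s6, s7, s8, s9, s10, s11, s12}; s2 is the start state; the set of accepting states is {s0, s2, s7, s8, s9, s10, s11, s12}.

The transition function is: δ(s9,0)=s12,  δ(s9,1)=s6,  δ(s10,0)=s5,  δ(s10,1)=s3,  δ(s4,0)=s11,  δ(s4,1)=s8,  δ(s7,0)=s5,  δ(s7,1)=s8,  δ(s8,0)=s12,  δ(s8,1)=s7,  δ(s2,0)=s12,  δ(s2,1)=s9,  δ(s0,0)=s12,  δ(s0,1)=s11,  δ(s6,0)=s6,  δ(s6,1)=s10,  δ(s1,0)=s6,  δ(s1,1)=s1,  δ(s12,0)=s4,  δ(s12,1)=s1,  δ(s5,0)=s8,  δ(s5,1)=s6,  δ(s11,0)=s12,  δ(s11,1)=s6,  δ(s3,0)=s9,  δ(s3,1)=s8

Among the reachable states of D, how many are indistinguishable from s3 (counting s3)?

First remove the unreachable states {s0}; 12 states remain.
Initial partition by acceptance: {s2,s7,s8,s9,s10,s11,s12} | {s1,s3,s4,s5,s6}.
Refine {s2,s7,s8,s9,s10,s11,s12} on symbol 0: members go to different blocks, giving {s2,s8,s9,s11} and {s7,s10,s12}.
Refine {s2,s8,s9,s11} on symbol 1: members go to different blocks, giving {s9,s11} and {s2} and {s8}.
On input 0, block {s1,s3,s4,s5,s6} splits into {s1,s6} and {s3,s4} and {s5}.
Split {s1,s6} by δ(·,1) → {s1} and {s6}.
On input 0, block {s7,s10,s12} splits into {s7,s10} and {s12}.
Refine {s7,s10} on symbol 1: members go to different blocks, giving {s7} and {s10}.
No further refinement is possible. Final partition (10 blocks): {s9,s11} | {s1} | {s7} | {s2} | {s8} | {s3,s4} | {s5} | {s6} | {s12} | {s10}.
The equivalence class containing s3 is {s3,s4}, of size 2.

2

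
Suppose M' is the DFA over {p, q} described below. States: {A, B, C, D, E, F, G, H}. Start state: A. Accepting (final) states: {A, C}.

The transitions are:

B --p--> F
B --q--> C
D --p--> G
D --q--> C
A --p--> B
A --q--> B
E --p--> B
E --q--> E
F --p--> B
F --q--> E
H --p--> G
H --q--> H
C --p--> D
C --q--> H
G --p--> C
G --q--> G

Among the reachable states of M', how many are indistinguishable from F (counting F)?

2

Every state is reachable, so we keep all 8.
Start with accepting vs non-accepting: {A,C} | {B,D,E,F,G,H}.
Split {B,D,E,F,G,H} by δ(·,p) → {B,D,E,F,H} and {G}.
Split {B,D,E,F,H} by δ(·,p) → {B,E,F} and {D,H}.
On input p, block {A,C} splits into {A} and {C}.
Refine {B,E,F} on symbol q: members go to different blocks, giving {E,F} and {B}.
On input q, block {D,H} splits into {D} and {H}.
No further refinement is possible. Final partition (7 blocks): {A} | {E,F} | {G} | {D} | {C} | {B} | {H}.
The equivalence class containing F is {E,F}, of size 2.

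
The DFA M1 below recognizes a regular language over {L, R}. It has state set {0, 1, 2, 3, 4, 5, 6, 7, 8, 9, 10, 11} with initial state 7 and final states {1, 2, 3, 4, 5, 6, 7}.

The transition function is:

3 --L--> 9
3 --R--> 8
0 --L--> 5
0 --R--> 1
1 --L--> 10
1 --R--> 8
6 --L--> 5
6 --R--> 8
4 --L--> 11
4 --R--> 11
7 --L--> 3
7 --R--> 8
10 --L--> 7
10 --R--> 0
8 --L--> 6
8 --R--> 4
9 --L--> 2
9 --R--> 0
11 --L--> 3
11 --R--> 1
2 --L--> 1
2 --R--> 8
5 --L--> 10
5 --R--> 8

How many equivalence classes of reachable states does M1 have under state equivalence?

Start with accepting vs non-accepting: {1,2,3,4,5,6,7} | {0,8,9,10,11}.
On input L, block {1,2,3,4,5,6,7} splits into {1,3,4,5} and {2,6,7}.
On input L, block {0,8,9,10,11} splits into {8,9,10} and {0,11}.
Refine {1,3,4,5} on symbol L: members go to different blocks, giving {1,3,5} and {4}.
Split {8,9,10} by δ(·,R) → {9,10} and {8}.
The partition is now stable with 6 blocks: {1,3,5} | {9,10} | {2,6,7} | {0,11} | {4} | {8}.

6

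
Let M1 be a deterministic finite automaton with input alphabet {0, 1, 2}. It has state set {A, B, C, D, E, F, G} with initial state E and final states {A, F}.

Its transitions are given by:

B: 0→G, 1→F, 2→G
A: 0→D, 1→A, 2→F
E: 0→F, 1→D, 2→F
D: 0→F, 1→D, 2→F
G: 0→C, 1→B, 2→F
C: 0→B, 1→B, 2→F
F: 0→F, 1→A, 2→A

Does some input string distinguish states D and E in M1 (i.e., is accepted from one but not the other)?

States {B,C,G} cannot be reached from the start state, so discard them.
P0 = {A,F} | {D,E}.
Split {A,F} by δ(·,0) → {A} and {F}.
Stable partition: {A} | {D,E} | {F} — 3 equivalence classes.
D and E lie in the same block of the stable partition, so they are equivalent — no string distinguishes them.

No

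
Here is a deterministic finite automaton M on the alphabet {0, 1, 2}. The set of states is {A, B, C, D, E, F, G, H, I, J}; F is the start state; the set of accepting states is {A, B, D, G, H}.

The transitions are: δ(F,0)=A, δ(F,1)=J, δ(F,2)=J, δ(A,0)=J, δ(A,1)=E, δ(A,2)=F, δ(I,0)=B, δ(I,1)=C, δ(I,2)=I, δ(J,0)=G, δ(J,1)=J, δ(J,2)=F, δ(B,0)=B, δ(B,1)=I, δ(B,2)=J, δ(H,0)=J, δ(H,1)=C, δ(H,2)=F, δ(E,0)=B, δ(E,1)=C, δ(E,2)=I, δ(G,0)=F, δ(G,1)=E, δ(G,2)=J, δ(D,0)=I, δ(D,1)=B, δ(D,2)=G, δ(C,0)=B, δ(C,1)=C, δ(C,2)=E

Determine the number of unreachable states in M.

2

Starting at F and following transitions, the reachable set is {A, B, C, E, F, G, I, J}. That leaves D, H unreachable — 2 in total.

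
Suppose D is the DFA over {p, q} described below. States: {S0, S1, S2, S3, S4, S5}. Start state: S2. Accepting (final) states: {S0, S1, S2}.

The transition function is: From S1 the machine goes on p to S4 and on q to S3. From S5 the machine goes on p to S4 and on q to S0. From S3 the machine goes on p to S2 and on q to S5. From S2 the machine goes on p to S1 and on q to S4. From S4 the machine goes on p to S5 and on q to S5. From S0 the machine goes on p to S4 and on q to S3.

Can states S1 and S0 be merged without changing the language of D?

Yes

P0 = {S0,S1,S2} | {S3,S4,S5}.
On input p, block {S0,S1,S2} splits into {S0,S1} and {S2}.
Split {S3,S4,S5} by δ(·,p) → {S4,S5} and {S3}.
On input q, block {S4,S5} splits into {S4} and {S5}.
No further refinement is possible. Final partition (5 blocks): {S0,S1} | {S4} | {S2} | {S3} | {S5}.
S1 and S0 lie in the same block of the stable partition, so they are equivalent — no string distinguishes them.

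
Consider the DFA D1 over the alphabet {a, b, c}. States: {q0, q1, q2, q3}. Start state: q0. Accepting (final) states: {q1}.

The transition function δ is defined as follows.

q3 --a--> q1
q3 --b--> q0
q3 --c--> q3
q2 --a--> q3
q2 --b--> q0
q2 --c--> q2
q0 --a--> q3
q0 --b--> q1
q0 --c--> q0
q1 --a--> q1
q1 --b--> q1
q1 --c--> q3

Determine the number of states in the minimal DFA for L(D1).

3

Reachable states from the start: {q0,q1,q3}. Unreachable: {q2} — drop them.
Start with accepting vs non-accepting: {q1} | {q0,q3}.
Split {q0,q3} by δ(·,a) → {q0} and {q3}.
Stable partition: {q1} | {q0} | {q3} — 3 equivalence classes.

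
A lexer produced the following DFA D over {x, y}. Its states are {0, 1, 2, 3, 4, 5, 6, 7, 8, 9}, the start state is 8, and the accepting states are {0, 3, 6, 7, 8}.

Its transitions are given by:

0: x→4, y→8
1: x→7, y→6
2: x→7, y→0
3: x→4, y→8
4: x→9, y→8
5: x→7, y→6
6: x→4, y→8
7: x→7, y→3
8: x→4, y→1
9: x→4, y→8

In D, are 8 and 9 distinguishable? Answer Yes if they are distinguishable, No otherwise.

First remove the unreachable states {0,2,5}; 7 states remain.
Initial partition by acceptance: {3,6,7,8} | {1,4,9}.
Split {3,6,7,8} by δ(·,x) → {3,6,8} and {7}.
On input y, block {3,6,8} splits into {3,6} and {8}.
Split {1,4,9} by δ(·,x) → {4,9} and {1}.
No further refinement is possible. Final partition (5 blocks): {3,6} | {4,9} | {7} | {8} | {1}.
8 and 9 end up in different blocks, so they are distinguishable. For instance, the string 'ε' is accepted from only 8.

Yes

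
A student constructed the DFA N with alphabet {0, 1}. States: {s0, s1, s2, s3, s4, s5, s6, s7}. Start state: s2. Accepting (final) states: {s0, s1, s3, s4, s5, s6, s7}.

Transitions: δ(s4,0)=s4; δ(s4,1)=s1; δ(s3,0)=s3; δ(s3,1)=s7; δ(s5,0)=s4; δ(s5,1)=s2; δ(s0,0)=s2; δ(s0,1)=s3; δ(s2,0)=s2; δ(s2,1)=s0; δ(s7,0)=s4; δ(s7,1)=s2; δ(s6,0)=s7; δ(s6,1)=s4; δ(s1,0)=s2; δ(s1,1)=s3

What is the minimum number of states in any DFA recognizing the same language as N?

Reachable states from the start: {s0,s1,s2,s3,s4,s7}. Unreachable: {s5,s6} — drop them.
P0 = {s0,s1,s3,s4,s7} | {s2}.
Split {s0,s1,s3,s4,s7} by δ(·,0) → {s3,s4,s7} and {s0,s1}.
Split {s3,s4,s7} by δ(·,1) → {s3} and {s4} and {s7}.
The partition is now stable with 5 blocks: {s3} | {s2} | {s0,s1} | {s4} | {s7}.

5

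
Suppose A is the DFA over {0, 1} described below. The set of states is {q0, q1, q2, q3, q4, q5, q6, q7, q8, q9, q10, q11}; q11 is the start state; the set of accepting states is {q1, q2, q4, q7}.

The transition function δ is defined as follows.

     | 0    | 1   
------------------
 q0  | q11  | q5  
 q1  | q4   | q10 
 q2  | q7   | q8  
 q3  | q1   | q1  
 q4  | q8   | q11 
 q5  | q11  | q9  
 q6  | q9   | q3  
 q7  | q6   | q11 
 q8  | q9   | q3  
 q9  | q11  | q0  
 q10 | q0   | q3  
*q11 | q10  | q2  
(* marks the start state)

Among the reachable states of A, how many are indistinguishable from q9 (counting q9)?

3

P0 = {q1,q2,q4,q7} | {q0,q3,q5,q6,q8,q9,q10,q11}.
On input 0, block {q1,q2,q4,q7} splits into {q1,q2} and {q4,q7}.
Refine {q0,q3,q5,q6,q8,q9,q10,q11} on symbol 0: members go to different blocks, giving {q0,q5,q6,q8,q9,q10,q11} and {q3}.
Refine {q0,q5,q6,q8,q9,q10,q11} on symbol 1: members go to different blocks, giving {q0,q5,q9} and {q6,q8,q10} and {q11}.
The partition is now stable with 6 blocks: {q1,q2} | {q0,q5,q9} | {q4,q7} | {q3} | {q6,q8,q10} | {q11}.
State q9 belongs to the block {q0,q5,q9}, which has 3 states.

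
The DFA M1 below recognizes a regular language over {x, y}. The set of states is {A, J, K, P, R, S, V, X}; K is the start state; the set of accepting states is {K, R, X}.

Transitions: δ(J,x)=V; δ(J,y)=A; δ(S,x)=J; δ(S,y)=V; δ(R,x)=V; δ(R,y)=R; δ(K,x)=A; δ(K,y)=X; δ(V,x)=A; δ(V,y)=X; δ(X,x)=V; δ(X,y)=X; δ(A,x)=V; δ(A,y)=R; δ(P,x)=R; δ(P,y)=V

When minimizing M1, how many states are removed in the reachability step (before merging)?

3

Starting at K and following transitions, the reachable set is {A, K, R, V, X}. That leaves J, P, S unreachable — 3 in total.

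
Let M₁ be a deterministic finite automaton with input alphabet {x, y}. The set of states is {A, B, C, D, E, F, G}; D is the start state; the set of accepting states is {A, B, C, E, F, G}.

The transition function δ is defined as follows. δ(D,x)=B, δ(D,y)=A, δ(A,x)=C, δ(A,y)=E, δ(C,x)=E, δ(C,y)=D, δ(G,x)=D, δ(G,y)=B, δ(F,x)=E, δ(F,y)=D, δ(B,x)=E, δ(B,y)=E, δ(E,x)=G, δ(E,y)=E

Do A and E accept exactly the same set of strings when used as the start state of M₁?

First remove the unreachable states {F}; 6 states remain.
P0 = {A,B,C,E,G} | {D}.
Refine {A,B,C,E,G} on symbol x: members go to different blocks, giving {A,B,C,E} and {G}.
Refine {A,B,C,E} on symbol x: members go to different blocks, giving {A,B,C} and {E}.
Refine {A,B,C} on symbol x: members go to different blocks, giving {B,C} and {A}.
Refine {B,C} on symbol y: members go to different blocks, giving {B} and {C}.
No further refinement is possible. Final partition (6 blocks): {B} | {D} | {G} | {E} | {A} | {C}.
A and E end up in different blocks, so they are distinguishable. For instance, the string 'xx' is accepted from only A.

No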